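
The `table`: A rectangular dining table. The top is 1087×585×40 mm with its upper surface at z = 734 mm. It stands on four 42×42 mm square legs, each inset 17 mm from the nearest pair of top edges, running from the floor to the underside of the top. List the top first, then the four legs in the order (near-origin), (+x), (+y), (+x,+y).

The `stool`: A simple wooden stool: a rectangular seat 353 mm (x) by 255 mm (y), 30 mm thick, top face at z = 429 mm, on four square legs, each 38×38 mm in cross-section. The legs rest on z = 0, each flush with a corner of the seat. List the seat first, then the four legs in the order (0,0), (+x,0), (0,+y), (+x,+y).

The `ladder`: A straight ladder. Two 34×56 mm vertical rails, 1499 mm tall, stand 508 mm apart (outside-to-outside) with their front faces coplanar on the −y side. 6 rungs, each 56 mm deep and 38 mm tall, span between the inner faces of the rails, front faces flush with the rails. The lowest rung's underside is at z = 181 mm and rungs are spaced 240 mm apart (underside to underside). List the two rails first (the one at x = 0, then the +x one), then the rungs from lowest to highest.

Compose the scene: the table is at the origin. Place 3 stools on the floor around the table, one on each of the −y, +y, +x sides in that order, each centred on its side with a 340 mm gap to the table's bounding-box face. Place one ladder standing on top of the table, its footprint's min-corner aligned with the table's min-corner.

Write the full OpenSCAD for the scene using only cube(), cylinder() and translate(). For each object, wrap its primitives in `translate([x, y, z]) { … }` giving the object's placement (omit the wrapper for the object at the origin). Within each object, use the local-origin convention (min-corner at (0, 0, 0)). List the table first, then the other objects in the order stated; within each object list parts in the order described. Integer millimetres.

translate([0, 0, 694]) cube([1087, 585, 40]);
translate([17, 17, 0]) cube([42, 42, 694]);
translate([1028, 17, 0]) cube([42, 42, 694]);
translate([17, 526, 0]) cube([42, 42, 694]);
translate([1028, 526, 0]) cube([42, 42, 694]);
translate([367, -595, 0]) {
  translate([0, 0, 399]) cube([353, 255, 30]);
  cube([38, 38, 399]);
  translate([315, 0, 0]) cube([38, 38, 399]);
  translate([0, 217, 0]) cube([38, 38, 399]);
  translate([315, 217, 0]) cube([38, 38, 399]);
}
translate([367, 925, 0]) {
  translate([0, 0, 399]) cube([353, 255, 30]);
  cube([38, 38, 399]);
  translate([315, 0, 0]) cube([38, 38, 399]);
  translate([0, 217, 0]) cube([38, 38, 399]);
  translate([315, 217, 0]) cube([38, 38, 399]);
}
translate([1427, 165, 0]) {
  translate([0, 0, 399]) cube([353, 255, 30]);
  cube([38, 38, 399]);
  translate([315, 0, 0]) cube([38, 38, 399]);
  translate([0, 217, 0]) cube([38, 38, 399]);
  translate([315, 217, 0]) cube([38, 38, 399]);
}
translate([0, 0, 734]) {
  cube([34, 56, 1499]);
  translate([474, 0, 0]) cube([34, 56, 1499]);
  translate([34, 0, 181]) cube([440, 56, 38]);
  translate([34, 0, 421]) cube([440, 56, 38]);
  translate([34, 0, 661]) cube([440, 56, 38]);
  translate([34, 0, 901]) cube([440, 56, 38]);
  translate([34, 0, 1141]) cube([440, 56, 38]);
  translate([34, 0, 1381]) cube([440, 56, 38]);
}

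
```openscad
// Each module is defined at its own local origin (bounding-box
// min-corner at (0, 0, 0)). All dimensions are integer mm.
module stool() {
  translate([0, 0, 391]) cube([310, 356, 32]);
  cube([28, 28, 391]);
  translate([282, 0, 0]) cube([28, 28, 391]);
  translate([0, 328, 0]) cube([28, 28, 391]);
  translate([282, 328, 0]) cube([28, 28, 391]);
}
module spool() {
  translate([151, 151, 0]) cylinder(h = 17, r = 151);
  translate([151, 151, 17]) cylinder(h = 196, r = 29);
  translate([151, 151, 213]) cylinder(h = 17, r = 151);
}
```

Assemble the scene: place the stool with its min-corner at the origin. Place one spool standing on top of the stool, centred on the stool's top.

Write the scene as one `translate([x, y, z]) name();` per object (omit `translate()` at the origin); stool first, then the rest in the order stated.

stool();
translate([4, 27, 423]) spool();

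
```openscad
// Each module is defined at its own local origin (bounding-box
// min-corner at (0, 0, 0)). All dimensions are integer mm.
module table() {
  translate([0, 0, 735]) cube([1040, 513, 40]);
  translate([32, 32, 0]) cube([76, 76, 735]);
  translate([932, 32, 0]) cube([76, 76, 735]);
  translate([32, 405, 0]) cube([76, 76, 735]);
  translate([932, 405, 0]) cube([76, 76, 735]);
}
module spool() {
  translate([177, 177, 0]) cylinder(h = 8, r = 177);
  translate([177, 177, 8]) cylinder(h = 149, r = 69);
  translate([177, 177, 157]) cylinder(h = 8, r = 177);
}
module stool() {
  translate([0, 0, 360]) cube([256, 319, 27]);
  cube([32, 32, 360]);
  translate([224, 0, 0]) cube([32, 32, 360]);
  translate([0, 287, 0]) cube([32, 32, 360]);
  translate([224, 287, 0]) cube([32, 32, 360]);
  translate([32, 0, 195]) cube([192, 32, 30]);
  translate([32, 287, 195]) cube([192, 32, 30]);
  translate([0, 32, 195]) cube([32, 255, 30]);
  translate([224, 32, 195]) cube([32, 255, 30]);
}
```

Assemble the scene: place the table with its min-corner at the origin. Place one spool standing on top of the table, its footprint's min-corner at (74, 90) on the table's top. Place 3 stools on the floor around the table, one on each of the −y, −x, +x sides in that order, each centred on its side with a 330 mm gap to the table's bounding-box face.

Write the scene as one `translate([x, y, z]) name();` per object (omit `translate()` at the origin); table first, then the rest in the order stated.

table();
translate([74, 90, 775]) spool();
translate([392, -649, 0]) stool();
translate([-586, 97, 0]) stool();
translate([1370, 97, 0]) stool();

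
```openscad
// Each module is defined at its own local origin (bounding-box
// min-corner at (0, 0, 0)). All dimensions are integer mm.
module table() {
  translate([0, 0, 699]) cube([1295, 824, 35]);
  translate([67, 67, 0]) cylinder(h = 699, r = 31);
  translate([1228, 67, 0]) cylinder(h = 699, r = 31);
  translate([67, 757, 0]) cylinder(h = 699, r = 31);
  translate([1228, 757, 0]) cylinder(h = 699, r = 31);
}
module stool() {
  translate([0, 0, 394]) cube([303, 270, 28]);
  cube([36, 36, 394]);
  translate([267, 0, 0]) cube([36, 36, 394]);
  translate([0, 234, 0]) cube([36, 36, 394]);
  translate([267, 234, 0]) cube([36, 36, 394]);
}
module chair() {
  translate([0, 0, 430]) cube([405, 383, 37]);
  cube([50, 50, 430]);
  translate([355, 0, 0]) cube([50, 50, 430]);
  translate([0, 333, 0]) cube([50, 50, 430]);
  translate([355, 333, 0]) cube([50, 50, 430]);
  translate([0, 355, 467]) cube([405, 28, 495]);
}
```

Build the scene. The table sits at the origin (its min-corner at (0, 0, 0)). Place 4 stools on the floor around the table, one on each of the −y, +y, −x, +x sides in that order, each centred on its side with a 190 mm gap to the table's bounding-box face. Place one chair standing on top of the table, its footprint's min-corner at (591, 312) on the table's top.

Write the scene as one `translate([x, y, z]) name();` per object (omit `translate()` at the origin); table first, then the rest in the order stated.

table();
translate([496, -460, 0]) stool();
translate([496, 1014, 0]) stool();
translate([-493, 277, 0]) stool();
translate([1485, 277, 0]) stool();
translate([591, 312, 734]) chair();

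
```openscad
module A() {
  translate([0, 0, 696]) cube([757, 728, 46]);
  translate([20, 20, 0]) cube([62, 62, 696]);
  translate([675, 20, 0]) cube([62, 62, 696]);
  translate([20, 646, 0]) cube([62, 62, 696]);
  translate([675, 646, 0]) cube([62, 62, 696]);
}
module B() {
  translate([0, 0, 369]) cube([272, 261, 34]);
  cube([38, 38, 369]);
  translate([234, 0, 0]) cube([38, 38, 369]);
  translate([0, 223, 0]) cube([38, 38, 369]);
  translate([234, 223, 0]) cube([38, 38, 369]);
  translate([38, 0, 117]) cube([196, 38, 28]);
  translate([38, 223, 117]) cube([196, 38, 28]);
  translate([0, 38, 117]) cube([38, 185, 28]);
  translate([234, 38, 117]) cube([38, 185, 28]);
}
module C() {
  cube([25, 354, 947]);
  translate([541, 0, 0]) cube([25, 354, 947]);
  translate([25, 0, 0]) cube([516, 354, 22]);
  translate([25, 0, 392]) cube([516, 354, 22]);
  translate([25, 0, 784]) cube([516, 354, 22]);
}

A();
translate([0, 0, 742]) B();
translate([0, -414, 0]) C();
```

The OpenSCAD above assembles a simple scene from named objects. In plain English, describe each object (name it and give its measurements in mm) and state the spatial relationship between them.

A is a table: top 757 mm (x) × 728 mm (y), 46 mm thick, upper face at z = 742 mm, on four 62×62 mm square legs, each inset 20 mm from the nearest pair of top edges, running from z = 0 to the bottom of the top.

B is a four-legged stool. The seat is 272×261 mm, 34 mm thick, top at z = 403 mm. It stands on four square legs, each 38×38 mm in cross-section, from z = 0 to the seat underside, each flush with a corner of the seat. Four stretchers, 38 mm wide and 28 mm tall, connect adjacent legs with their undersides at z = 117 mm, each running between the inner faces of the legs it joins and aligned with the legs' outer faces on the other axis.

C is a bookshelf 566 mm wide overall, 354 mm deep and 947 mm tall. The two sides are 25 mm thick vertical panels. 3 horizontal shelves of 22 mm thickness span between the inner faces of the sides; the lowest shelf sits on the floor and shelves are stacked with a clear vertical gap of 370 mm between each pair.

The stool is on top of the table. The bookshelf is on the floor beside the table on its −y side.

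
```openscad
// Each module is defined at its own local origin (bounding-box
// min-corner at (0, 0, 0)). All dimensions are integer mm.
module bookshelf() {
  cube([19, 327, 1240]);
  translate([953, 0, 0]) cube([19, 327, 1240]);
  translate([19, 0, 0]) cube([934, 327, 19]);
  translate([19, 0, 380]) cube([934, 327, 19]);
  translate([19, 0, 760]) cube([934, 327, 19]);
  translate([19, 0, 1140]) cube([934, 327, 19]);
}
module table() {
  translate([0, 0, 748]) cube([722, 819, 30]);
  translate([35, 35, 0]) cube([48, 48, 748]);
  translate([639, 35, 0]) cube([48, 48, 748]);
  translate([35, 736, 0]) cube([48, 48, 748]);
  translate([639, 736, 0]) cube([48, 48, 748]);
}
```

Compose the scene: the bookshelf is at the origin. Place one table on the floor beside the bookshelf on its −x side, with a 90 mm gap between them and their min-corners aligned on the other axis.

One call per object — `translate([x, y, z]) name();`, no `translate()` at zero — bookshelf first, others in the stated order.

bookshelf();
translate([-812, 0, 0]) table();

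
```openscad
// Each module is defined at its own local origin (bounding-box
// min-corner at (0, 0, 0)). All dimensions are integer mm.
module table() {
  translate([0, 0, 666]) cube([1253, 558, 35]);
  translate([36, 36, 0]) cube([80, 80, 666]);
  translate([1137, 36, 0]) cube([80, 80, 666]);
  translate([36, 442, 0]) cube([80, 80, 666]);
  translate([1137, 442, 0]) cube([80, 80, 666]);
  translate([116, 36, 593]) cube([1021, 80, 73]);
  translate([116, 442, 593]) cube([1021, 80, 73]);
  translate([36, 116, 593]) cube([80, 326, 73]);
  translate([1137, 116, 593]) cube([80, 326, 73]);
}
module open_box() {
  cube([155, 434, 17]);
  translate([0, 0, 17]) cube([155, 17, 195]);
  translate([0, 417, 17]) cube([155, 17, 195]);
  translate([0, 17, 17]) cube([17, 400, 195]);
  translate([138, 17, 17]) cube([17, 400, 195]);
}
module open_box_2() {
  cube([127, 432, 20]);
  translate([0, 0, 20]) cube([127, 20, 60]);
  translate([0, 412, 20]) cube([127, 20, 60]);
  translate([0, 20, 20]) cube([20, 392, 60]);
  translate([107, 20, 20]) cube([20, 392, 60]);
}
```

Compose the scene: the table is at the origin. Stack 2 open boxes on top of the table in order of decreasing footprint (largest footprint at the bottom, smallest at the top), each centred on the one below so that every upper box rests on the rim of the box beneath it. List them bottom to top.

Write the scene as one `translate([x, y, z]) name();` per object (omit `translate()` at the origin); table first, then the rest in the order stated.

table();
translate([549, 62, 701]) open_box();
translate([563, 63, 913]) open_box_2();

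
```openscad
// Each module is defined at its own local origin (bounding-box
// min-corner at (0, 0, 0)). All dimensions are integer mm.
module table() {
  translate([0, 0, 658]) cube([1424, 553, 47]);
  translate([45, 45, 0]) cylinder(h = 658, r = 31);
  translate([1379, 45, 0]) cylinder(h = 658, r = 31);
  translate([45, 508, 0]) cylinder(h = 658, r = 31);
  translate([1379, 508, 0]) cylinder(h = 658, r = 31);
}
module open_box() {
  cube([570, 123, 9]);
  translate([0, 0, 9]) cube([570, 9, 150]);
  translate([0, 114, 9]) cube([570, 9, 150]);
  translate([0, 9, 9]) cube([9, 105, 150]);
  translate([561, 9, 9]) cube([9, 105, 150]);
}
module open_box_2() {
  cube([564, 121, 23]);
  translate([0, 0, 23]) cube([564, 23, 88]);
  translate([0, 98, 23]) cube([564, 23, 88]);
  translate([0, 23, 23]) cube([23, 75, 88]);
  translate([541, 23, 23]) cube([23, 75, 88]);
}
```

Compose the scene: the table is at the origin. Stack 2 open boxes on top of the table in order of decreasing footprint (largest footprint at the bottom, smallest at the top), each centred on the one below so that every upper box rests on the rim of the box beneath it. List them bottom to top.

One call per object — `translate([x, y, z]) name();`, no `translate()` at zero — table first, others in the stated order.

table();
translate([427, 215, 705]) open_box();
translate([430, 216, 864]) open_box_2();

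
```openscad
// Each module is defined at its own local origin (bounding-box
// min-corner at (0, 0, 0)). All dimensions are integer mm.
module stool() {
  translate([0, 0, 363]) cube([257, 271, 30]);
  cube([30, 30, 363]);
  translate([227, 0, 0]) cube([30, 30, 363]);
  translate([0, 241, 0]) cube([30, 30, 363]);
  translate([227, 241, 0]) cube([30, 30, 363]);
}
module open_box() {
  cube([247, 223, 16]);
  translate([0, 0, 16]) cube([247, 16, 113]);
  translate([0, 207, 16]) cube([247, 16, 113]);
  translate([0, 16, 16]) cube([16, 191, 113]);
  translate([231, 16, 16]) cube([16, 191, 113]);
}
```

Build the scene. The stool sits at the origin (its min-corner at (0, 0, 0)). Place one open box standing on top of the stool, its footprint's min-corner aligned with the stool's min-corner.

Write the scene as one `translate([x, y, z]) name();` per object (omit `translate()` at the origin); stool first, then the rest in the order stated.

stool();
translate([0, 0, 393]) open_box();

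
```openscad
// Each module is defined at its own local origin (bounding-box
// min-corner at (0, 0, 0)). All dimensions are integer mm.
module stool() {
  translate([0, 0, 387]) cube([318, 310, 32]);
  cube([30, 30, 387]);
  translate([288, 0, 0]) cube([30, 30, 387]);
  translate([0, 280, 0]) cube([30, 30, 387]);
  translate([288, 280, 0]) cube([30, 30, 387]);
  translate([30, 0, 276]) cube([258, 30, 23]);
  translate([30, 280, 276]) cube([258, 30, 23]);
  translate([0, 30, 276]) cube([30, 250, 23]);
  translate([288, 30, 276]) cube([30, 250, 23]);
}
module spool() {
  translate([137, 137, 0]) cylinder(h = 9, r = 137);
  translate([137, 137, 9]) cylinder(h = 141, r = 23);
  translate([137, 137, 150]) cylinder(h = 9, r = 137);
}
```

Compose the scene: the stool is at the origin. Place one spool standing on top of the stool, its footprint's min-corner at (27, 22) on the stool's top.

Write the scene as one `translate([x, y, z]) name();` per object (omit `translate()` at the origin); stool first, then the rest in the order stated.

stool();
translate([27, 22, 419]) spool();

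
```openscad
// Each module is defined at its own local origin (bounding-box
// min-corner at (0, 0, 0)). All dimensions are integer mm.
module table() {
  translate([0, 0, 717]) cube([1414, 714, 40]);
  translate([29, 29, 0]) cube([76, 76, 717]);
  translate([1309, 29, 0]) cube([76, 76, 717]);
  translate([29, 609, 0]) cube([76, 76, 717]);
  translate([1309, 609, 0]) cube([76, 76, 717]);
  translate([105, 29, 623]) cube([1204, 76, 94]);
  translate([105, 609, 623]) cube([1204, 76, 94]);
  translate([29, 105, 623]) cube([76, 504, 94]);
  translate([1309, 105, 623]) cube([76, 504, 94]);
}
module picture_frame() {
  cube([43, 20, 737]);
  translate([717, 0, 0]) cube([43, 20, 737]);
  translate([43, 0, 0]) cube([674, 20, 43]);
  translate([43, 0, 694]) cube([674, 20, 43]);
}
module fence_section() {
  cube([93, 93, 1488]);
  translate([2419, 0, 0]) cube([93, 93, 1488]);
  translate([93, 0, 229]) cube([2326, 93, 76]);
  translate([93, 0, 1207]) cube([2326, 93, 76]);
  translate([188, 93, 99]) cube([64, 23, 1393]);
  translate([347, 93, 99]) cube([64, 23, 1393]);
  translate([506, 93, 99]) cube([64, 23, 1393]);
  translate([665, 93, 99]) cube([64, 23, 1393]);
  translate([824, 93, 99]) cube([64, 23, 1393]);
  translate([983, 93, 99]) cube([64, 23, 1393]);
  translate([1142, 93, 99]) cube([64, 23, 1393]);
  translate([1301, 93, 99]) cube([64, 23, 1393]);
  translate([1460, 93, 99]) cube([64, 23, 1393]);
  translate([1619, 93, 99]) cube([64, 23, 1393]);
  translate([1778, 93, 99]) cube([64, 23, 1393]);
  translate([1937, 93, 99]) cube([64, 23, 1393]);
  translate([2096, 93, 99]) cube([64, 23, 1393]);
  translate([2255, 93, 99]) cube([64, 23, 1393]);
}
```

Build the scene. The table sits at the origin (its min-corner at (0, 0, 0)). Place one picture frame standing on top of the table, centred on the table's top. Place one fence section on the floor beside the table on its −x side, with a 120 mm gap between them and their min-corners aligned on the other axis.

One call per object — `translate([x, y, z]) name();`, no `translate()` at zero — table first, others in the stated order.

table();
translate([327, 347, 757]) picture_frame();
translate([-2632, 0, 0]) fence_section();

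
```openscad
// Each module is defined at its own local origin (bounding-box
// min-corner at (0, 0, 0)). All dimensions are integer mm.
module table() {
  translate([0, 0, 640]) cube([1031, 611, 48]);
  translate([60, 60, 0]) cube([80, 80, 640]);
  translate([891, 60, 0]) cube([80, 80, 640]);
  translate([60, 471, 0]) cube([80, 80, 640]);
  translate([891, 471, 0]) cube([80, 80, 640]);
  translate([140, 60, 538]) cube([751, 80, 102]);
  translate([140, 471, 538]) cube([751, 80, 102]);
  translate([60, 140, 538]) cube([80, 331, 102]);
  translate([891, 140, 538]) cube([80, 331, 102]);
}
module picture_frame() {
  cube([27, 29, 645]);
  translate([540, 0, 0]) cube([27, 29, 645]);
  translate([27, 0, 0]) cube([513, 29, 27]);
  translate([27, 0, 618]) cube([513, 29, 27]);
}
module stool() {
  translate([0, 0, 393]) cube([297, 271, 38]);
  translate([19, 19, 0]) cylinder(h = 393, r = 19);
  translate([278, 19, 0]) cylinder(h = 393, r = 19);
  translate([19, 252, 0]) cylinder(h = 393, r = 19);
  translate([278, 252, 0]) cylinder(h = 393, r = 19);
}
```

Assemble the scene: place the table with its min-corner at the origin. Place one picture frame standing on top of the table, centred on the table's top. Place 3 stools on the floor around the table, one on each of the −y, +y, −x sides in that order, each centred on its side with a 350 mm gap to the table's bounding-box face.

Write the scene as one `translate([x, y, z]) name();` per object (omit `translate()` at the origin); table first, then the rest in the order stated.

table();
translate([232, 291, 688]) picture_frame();
translate([367, -621, 0]) stool();
translate([367, 961, 0]) stool();
translate([-647, 170, 0]) stool();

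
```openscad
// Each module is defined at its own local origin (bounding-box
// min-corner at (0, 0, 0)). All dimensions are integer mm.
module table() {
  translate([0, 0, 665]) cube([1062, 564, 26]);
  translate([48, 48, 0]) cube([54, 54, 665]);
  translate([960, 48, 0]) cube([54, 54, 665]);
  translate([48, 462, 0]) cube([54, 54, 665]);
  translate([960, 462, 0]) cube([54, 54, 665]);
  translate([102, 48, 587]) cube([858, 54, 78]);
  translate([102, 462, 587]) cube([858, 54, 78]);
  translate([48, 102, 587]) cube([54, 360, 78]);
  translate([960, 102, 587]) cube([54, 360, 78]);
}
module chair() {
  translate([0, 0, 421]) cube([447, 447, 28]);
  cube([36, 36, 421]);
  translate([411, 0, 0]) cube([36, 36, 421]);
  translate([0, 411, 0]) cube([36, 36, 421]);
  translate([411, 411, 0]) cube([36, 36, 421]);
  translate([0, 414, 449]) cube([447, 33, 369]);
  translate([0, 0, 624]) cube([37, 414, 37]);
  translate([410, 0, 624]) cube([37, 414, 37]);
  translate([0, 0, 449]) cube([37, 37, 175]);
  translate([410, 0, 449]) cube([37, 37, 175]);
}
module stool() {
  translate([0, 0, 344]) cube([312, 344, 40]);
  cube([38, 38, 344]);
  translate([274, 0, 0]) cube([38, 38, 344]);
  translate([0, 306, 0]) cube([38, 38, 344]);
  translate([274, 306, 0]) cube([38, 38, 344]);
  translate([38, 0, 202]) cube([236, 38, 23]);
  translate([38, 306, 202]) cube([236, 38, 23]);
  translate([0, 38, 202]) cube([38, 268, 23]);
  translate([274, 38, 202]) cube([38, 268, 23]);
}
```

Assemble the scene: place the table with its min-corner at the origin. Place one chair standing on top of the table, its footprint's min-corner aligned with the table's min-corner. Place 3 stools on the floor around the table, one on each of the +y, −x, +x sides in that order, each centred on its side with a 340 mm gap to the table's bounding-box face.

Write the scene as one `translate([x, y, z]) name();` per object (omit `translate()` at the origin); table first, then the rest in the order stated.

table();
translate([0, 0, 691]) chair();
translate([375, 904, 0]) stool();
translate([-652, 110, 0]) stool();
translate([1402, 110, 0]) stool();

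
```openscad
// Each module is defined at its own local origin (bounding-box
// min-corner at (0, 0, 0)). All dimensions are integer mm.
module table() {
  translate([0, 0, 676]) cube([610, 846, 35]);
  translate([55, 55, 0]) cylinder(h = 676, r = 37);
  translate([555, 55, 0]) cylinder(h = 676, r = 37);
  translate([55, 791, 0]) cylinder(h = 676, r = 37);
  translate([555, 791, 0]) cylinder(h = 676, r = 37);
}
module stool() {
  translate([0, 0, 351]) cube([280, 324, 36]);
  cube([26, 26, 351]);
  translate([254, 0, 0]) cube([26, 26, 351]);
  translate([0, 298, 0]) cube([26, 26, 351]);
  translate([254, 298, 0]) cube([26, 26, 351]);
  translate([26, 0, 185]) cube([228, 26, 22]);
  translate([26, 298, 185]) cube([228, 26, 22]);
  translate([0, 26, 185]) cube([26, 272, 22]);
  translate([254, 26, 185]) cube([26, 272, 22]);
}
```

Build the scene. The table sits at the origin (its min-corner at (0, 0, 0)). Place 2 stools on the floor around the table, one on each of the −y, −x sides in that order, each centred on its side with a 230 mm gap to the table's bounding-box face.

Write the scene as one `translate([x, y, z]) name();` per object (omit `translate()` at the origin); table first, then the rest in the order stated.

table();
translate([165, -554, 0]) stool();
translate([-510, 261, 0]) stool();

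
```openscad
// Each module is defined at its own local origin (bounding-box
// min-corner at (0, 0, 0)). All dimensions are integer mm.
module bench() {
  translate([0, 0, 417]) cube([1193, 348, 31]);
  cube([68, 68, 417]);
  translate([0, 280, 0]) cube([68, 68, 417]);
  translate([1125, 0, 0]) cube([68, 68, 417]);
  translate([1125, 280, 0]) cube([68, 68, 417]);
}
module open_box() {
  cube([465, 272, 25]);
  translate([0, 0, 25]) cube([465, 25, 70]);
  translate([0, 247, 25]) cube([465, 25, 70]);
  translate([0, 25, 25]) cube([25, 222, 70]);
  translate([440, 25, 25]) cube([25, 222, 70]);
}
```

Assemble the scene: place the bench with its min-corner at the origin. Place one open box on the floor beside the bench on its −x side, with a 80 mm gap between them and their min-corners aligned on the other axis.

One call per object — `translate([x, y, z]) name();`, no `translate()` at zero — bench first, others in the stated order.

bench();
translate([-545, 0, 0]) open_box();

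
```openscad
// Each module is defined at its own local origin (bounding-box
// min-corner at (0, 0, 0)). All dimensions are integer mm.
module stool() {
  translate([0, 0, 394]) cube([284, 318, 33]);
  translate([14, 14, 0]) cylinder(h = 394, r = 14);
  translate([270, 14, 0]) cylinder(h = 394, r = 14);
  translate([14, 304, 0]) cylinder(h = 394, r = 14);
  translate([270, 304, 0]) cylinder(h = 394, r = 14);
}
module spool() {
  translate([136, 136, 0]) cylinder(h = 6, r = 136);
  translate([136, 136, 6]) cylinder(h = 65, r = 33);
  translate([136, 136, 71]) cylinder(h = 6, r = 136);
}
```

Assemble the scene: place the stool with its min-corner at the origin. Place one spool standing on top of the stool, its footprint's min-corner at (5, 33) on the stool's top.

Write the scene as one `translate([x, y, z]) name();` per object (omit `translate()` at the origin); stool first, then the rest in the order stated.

stool();
translate([5, 33, 427]) spool();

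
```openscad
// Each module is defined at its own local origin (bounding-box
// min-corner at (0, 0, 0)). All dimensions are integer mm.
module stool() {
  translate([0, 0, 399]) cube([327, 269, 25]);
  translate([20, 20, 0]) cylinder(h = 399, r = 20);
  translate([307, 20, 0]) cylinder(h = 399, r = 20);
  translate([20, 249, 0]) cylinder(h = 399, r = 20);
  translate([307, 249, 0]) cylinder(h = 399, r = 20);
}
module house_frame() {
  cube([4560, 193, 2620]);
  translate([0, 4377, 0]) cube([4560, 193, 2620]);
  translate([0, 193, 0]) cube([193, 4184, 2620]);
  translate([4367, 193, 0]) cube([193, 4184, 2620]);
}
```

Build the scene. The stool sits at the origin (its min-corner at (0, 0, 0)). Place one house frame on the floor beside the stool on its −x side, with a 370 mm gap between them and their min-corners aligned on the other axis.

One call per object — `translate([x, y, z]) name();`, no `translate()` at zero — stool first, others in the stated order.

stool();
translate([-4930, 0, 0]) house_frame();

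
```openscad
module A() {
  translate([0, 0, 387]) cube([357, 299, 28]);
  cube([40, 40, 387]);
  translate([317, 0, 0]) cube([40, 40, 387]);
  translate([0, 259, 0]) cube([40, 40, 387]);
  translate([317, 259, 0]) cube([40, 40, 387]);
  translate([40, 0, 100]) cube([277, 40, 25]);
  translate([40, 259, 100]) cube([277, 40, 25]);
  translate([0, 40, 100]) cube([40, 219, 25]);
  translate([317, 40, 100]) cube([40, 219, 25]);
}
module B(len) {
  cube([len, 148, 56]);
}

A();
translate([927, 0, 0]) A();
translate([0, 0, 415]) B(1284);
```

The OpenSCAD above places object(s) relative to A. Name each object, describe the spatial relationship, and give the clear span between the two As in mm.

A is a stool. B is a beam. A beam spans the tops of two stools. The clear span between the two stools is 570 mm.

Second stool starts at x = 927; first ends at x = 357; clear span = 927 − 357 = 570 mm.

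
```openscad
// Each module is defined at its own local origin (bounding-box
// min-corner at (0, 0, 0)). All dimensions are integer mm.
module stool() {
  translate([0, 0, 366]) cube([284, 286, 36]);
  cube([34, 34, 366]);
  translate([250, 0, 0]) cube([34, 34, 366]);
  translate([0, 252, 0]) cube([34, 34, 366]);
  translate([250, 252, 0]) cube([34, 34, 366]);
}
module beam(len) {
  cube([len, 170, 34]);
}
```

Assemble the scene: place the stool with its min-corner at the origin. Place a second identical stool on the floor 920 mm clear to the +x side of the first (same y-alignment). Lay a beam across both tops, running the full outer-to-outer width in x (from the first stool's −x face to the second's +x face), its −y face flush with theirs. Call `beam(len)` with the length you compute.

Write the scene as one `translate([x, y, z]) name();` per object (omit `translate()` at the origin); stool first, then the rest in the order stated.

stool();
translate([1204, 0, 0]) stool();
translate([0, 0, 402]) beam(1488);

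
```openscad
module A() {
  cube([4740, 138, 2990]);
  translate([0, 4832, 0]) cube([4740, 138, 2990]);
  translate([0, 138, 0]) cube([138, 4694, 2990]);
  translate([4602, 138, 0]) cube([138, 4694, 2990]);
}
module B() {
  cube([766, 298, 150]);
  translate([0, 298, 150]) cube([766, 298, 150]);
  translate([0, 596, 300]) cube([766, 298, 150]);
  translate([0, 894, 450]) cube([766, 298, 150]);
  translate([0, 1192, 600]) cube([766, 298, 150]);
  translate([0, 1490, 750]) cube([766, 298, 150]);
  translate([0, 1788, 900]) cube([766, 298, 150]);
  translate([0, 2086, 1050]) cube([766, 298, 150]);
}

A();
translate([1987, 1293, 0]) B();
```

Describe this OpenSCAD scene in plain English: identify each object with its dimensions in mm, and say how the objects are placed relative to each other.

A is a box-shaped house frame (walls only): outside footprint 4740×4970 mm, wall height 2990 mm, wall thickness 138 mm. The two y-facing walls run the full x-width; the two x-facing walls fit between the inner faces of the y-facing walls.

B is a run of 8 identical solid stair steps. Each tread is 766×298 mm and each step block is 150 mm high. Step 1 rests on the floor; step k is offset from step 1 by (k−1)×298 mm in y and (k−1)×150 mm in z.

The staircase sits inside the house frame, centred.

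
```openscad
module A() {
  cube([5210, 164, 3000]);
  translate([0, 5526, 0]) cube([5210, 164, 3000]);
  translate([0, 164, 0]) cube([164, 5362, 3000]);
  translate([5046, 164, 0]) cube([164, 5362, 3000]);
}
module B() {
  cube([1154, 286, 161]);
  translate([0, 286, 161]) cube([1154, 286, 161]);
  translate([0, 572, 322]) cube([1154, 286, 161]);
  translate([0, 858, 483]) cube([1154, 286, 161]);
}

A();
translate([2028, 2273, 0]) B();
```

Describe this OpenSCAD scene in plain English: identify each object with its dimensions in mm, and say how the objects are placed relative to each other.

A is a box-shaped house frame (walls only): outside footprint 5210×5690 mm, wall height 3000 mm, wall thickness 164 mm. The two y-facing walls run the full x-width; the two x-facing walls fit between the inner faces of the y-facing walls.

B is a run of 4 identical solid stair steps. Each tread is 1154×286 mm and each step block is 161 mm high. Step 1 rests on the floor; step k is offset from step 1 by (k−1)×286 mm in y and (k−1)×161 mm in z.

The staircase sits inside the house frame, centred.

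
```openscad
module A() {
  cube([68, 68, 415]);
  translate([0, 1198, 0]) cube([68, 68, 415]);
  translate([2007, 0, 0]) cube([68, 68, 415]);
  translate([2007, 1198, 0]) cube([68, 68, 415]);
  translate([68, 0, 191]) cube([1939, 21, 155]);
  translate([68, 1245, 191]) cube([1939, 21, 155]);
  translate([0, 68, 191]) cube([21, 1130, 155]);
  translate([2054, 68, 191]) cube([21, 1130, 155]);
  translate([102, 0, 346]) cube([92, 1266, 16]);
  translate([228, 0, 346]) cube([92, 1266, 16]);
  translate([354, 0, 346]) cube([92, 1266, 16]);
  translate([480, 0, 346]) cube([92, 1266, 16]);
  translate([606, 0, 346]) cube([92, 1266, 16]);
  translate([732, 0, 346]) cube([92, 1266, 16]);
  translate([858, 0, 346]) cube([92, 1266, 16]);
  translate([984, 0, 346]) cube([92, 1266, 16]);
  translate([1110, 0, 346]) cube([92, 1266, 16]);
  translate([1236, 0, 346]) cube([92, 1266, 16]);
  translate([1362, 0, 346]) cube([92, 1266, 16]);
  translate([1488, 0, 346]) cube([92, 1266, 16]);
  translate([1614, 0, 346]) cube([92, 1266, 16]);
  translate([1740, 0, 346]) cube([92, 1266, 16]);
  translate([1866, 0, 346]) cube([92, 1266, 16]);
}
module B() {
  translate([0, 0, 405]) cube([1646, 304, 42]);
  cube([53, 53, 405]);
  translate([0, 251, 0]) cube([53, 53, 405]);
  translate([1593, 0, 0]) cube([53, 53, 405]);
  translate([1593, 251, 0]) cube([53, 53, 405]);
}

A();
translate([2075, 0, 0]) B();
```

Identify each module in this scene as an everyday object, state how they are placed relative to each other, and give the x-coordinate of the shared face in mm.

The bed frame's +x face and the bench's −x face are both at x = 2075 mm.

A is a bed frame. B is a bench. The bench is against the bed frame's +x side, with their −y faces flush. The x-coordinate of the shared face is 2075 mm.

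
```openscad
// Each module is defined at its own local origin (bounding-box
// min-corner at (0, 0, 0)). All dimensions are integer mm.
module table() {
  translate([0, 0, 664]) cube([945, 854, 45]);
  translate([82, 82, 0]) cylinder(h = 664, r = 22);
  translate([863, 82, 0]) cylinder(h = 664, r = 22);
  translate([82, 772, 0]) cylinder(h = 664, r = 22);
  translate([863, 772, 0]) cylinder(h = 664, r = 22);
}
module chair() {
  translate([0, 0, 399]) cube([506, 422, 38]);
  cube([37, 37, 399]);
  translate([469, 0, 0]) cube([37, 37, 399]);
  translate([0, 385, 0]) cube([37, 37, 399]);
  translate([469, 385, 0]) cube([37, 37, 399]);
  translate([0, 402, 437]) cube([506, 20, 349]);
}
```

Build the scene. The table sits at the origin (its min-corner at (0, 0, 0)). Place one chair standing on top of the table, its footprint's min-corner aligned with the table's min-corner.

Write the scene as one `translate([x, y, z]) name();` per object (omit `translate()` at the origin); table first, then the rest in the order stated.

table();
translate([0, 0, 709]) chair();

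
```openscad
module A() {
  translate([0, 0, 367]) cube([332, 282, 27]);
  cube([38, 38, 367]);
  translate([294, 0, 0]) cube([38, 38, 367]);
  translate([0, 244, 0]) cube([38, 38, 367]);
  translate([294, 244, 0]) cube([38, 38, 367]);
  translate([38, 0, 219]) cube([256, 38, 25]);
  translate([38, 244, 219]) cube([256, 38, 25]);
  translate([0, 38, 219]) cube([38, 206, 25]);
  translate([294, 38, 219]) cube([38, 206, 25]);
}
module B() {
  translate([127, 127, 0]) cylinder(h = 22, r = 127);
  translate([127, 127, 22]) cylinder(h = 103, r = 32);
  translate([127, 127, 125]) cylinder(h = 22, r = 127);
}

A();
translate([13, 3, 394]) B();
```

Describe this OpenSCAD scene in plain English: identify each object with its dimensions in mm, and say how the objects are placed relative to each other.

A is a four-legged stool. The seat is 332×282 mm, 27 mm thick, top at z = 394 mm. It stands on four square legs, each 38×38 mm in cross-section, from z = 0 to the seat underside, each flush with a corner of the seat. Four stretchers, 38 mm wide and 25 mm tall, connect adjacent legs with their undersides at z = 219 mm, each running between the inner faces of the legs it joins and aligned with the legs' outer faces on the other axis.

B is a spool: two coaxial disc flanges of radius 127 mm and thickness 22 mm, joined by a core cylinder of radius 32 mm and height 103 mm. The lower flange rests on z = 0 and the three cylinders share a vertical axis.

The spool is on top of the stool.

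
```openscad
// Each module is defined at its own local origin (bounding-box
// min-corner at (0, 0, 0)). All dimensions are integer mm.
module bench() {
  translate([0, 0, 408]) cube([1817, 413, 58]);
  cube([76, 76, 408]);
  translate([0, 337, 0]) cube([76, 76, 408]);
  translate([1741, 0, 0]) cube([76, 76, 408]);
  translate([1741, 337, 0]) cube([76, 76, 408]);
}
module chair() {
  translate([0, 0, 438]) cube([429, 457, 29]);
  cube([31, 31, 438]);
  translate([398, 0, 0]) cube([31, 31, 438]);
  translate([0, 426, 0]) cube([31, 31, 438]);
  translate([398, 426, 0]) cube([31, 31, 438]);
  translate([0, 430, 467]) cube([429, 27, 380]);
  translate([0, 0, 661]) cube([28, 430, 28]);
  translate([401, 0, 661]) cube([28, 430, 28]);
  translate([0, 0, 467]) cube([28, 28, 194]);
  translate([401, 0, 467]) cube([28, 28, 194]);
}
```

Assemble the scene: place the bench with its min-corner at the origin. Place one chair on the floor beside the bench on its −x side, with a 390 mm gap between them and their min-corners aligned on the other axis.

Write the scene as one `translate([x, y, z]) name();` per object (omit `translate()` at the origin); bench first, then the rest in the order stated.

bench();
translate([-819, 0, 0]) chair();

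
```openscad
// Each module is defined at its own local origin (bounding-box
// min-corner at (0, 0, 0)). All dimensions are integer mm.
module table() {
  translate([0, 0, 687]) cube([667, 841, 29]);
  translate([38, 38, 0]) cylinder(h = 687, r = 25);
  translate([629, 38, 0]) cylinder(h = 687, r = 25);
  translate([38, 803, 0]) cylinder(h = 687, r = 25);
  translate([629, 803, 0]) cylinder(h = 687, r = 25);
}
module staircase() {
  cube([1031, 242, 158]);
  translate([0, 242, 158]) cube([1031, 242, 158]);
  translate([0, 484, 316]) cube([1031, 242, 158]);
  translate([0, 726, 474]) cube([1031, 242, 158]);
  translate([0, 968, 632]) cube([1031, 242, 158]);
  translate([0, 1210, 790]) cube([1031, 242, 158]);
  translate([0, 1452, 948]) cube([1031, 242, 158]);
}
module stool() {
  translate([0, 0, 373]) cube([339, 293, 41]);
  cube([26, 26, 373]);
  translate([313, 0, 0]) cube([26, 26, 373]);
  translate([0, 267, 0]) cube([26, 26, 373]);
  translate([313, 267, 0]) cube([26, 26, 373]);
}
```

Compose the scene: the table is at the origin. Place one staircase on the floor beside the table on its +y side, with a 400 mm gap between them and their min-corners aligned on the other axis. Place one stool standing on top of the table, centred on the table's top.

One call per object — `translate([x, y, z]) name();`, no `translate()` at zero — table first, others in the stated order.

table();
translate([0, 1241, 0]) staircase();
translate([164, 274, 716]) stool();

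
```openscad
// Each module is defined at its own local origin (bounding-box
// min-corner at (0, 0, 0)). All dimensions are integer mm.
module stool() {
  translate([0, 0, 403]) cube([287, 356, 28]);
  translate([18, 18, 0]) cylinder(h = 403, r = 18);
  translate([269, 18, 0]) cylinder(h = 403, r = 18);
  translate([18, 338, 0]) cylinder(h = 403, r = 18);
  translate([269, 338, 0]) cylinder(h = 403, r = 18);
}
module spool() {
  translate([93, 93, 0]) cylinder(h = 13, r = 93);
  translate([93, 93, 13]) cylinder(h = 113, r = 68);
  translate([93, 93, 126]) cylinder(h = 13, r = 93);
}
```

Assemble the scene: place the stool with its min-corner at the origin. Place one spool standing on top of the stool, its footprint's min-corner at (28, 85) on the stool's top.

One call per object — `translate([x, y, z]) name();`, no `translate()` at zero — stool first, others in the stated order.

stool();
translate([28, 85, 431]) spool();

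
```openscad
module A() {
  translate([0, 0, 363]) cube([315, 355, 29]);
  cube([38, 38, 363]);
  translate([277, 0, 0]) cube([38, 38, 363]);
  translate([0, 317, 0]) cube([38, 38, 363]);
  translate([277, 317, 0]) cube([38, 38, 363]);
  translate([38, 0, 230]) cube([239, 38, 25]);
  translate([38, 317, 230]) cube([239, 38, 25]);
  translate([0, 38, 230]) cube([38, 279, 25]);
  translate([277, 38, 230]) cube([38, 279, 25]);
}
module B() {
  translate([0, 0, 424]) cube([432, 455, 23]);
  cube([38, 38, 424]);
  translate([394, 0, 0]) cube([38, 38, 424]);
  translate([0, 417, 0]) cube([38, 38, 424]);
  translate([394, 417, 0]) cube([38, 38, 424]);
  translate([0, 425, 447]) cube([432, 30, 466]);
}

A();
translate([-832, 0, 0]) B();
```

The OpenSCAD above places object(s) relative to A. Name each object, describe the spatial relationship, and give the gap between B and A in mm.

The chair's nearest face is 400 mm from the stool's −x face.

A is a stool. B is a chair. The chair is on the floor beside the stool on its −x side. The gap between the chair and the stool is 400 mm.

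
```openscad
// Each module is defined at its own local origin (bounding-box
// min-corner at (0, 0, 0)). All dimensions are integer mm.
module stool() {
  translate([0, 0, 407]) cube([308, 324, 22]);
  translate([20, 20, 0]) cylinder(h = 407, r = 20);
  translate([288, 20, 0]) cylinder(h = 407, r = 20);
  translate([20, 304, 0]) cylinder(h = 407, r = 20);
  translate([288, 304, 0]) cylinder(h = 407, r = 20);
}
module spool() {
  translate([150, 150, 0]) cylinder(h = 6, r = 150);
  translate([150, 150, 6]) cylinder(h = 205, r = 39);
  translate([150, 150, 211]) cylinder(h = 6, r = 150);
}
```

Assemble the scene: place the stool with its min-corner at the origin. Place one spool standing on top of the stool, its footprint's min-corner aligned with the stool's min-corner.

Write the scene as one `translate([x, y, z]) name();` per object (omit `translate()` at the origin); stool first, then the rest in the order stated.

stool();
translate([0, 0, 429]) spool();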